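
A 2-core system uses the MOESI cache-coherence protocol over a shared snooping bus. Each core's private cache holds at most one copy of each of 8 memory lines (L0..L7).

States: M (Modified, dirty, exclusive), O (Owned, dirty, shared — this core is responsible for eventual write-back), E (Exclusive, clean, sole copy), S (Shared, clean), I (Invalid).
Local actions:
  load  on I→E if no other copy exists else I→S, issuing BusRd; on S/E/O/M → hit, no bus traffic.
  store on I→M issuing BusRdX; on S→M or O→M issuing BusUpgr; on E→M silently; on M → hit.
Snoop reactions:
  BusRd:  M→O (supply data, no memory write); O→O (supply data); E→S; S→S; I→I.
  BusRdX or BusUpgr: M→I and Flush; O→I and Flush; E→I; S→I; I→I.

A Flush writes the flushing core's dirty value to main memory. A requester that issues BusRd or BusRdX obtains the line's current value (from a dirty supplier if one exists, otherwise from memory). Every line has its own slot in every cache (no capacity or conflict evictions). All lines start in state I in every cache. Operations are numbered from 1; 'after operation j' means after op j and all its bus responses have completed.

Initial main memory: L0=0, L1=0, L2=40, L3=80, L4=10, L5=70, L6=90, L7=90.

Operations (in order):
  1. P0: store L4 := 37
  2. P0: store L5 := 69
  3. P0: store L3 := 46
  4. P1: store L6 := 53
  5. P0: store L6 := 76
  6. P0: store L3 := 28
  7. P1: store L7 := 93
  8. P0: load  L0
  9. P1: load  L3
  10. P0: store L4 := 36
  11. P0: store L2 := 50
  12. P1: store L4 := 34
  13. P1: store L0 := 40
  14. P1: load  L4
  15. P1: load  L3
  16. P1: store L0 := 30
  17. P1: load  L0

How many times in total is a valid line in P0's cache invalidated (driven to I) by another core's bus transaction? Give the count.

invalidations = 2

  op1 P0: store L4 := 37 → M/I on L4; bus BusRdX; mem=10
  op2 P0: store L5 := 69 → M/I on L5; bus BusRdX; mem=70
  op3 P0: store L3 := 46 → M/I on L3; bus BusRdX; mem=80
  op4 P1: store L6 := 53 → I/M on L6; bus BusRdX; mem=90
  op5 P0: store L6 := 76 → M/I on L6; bus BusRdX Flush; mem=53
  op6 P0: store L3 := 28 → M/I on L3; bus (none); mem=80
  op7 P1: store L7 := 93 → I/M on L7; bus BusRdX; mem=90
  op8 P0: load  L0 → E/I on L0; bus BusRd; mem=0
  op9 P1: load  L3 → O/S on L3; bus BusRd; mem=80
  op10 P0: store L4 := 36 → M/I on L4; bus (none); mem=10
  op11 P0: store L2 := 50 → M/I on L2; bus BusRdX; mem=40
  op12 P1: store L4 := 34 → I/M on L4; bus BusRdX Flush; mem=36
  op13 P1: store L0 := 40 → I/M on L0; bus BusRdX; mem=0
  op14 P1: load  L4 → I/M on L4; bus (none); mem=36
  op15 P1: load  L3 → O/S on L3; bus (none); mem=80
  op16 P1: store L0 := 30 → I/M on L0; bus (none); mem=0
  op17 P1: load  L0 → I/M on L0; bus (none); mem=0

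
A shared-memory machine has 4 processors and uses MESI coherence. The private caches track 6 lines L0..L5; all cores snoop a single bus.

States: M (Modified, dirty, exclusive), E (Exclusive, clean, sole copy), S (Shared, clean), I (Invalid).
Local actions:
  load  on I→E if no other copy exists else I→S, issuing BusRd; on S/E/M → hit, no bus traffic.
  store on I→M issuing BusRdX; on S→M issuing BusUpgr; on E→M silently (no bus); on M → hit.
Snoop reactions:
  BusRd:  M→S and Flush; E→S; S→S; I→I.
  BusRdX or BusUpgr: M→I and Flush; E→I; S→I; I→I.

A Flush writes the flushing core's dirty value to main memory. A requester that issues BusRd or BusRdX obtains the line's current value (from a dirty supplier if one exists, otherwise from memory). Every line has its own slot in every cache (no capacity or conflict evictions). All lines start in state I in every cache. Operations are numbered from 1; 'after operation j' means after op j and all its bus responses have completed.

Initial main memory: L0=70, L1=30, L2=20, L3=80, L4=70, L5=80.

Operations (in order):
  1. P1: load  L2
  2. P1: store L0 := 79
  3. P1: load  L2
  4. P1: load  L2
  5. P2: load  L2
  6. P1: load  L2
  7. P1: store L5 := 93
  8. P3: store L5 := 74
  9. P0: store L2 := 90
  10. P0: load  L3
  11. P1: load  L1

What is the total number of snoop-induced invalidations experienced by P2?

  op1 P1: load  L2 → I/E/I/I on L2; bus BusRd; mem=20
  op2 P1: store L0 := 79 → I/M/I/I on L0; bus BusRdX; mem=70
  op3 P1: load  L2 → I/E/I/I on L2; bus (none); mem=20
  op4 P1: load  L2 → I/E/I/I on L2; bus (none); mem=20
  op5 P2: load  L2 → I/S/S/I on L2; bus BusRd; mem=20
  op6 P1: load  L2 → I/S/S/I on L2; bus (none); mem=20
  op7 P1: store L5 := 93 → I/M/I/I on L5; bus BusRdX; mem=80
  op8 P3: store L5 := 74 → I/I/I/M on L5; bus BusRdX Flush; mem=93
  op9 P0: store L2 := 90 → M/I/I/I on L2; bus BusRdX; mem=20
  op10 P0: load  L3 → E/I/I/I on L3; bus BusRd; mem=80
  op11 P1: load  L1 → I/E/I/I on L1; bus BusRd; mem=30

invalidations = 1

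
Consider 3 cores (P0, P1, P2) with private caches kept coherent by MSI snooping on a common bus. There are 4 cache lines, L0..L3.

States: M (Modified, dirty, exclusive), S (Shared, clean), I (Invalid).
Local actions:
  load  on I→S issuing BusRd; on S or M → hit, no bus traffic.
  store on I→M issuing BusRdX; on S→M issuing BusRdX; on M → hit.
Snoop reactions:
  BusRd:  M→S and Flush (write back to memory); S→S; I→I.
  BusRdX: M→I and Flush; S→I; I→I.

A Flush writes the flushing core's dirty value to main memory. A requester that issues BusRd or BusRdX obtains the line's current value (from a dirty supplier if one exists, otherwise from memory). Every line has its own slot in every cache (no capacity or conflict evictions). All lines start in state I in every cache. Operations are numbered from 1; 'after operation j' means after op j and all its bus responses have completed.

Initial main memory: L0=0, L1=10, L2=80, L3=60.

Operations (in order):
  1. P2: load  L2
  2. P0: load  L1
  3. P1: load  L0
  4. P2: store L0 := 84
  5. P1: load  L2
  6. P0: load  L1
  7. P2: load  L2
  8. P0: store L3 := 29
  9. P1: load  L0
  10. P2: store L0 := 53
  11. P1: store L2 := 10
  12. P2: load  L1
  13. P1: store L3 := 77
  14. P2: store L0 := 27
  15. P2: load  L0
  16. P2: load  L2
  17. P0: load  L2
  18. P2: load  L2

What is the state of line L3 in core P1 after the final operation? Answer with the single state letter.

step 1: P2: load  L2  ⟶  IIS  (L2)  txn=BusRd  M[L2]=80
step 2: P0: load  L1  ⟶  SII  (L1)  txn=BusRd  M[L1]=10
step 3: P1: load  L0  ⟶  ISI  (L0)  txn=BusRd  M[L0]=0
step 4: P2: store L0 := 84  ⟶  IIM  (L0)  txn=BusRdX  M[L0]=0
step 5: P1: load  L2  ⟶  ISS  (L2)  txn=BusRd  M[L2]=80
step 6: P0: load  L1  ⟶  SII  (L1)  txn=∅  M[L1]=10
step 7: P2: load  L2  ⟶  ISS  (L2)  txn=∅  M[L2]=80
step 8: P0: store L3 := 29  ⟶  MII  (L3)  txn=BusRdX  M[L3]=60
step 9: P1: load  L0  ⟶  ISS  (L0)  txn=BusRd+Flush  M[L0]=84
step 10: P2: store L0 := 53  ⟶  IIM  (L0)  txn=BusRdX  M[L0]=84
step 11: P1: store L2 := 10  ⟶  IMI  (L2)  txn=BusRdX  M[L2]=80
step 12: P2: load  L1  ⟶  SIS  (L1)  txn=BusRd  M[L1]=10
step 13: P1: store L3 := 77  ⟶  IMI  (L3)  txn=BusRdX+Flush  M[L3]=29
step 14: P2: store L0 := 27  ⟶  IIM  (L0)  txn=∅  M[L0]=84
step 15: P2: load  L0  ⟶  IIM  (L0)  txn=∅  M[L0]=84
step 16: P2: load  L2  ⟶  ISS  (L2)  txn=BusRd+Flush  M[L2]=10
step 17: P0: load  L2  ⟶  SSS  (L2)  txn=BusRd  M[L2]=10
step 18: P2: load  L2  ⟶  SSS  (L2)  txn=∅  M[L2]=10

state = M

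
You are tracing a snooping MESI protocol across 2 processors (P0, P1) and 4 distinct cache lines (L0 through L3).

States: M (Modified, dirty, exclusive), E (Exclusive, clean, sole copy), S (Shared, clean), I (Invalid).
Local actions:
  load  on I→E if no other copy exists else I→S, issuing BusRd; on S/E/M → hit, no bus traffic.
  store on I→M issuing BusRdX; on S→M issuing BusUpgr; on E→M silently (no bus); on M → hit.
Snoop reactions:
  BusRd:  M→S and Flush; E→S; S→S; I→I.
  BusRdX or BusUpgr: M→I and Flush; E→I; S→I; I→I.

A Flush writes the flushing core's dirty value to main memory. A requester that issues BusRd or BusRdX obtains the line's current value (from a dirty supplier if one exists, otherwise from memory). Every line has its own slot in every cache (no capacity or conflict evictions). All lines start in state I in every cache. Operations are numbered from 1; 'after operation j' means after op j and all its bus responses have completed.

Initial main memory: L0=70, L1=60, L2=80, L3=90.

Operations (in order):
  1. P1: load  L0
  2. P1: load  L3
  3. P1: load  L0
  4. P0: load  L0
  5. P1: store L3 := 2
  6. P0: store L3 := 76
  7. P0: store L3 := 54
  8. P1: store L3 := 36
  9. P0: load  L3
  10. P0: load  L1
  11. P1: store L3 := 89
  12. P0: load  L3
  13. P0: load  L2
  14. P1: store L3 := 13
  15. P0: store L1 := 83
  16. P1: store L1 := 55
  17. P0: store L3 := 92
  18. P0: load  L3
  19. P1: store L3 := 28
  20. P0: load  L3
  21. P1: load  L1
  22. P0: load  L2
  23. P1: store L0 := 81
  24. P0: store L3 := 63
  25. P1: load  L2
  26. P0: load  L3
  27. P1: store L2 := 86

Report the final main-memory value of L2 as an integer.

step 1: P1: load  L0  ⟶  IE  (L0)  txn=BusRd  M[L0]=70
step 2: P1: load  L3  ⟶  IE  (L3)  txn=BusRd  M[L3]=90
step 3: P1: load  L0  ⟶  IE  (L0)  txn=∅  M[L0]=70
step 4: P0: load  L0  ⟶  SS  (L0)  txn=BusRd  M[L0]=70
step 5: P1: store L3 := 2  ⟶  IM  (L3)  txn=∅  M[L3]=90
step 6: P0: store L3 := 76  ⟶  MI  (L3)  txn=BusRdX+Flush  M[L3]=2
step 7: P0: store L3 := 54  ⟶  MI  (L3)  txn=∅  M[L3]=2
step 8: P1: store L3 := 36  ⟶  IM  (L3)  txn=BusRdX+Flush  M[L3]=54
step 9: P0: load  L3  ⟶  SS  (L3)  txn=BusRd+Flush  M[L3]=36
step 10: P0: load  L1  ⟶  EI  (L1)  txn=BusRd  M[L1]=60
step 11: P1: store L3 := 89  ⟶  IM  (L3)  txn=BusUpgr  M[L3]=36
step 12: P0: load  L3  ⟶  SS  (L3)  txn=BusRd+Flush  M[L3]=89
step 13: P0: load  L2  ⟶  EI  (L2)  txn=BusRd  M[L2]=80
step 14: P1: store L3 := 13  ⟶  IM  (L3)  txn=BusUpgr  M[L3]=89
step 15: P0: store L1 := 83  ⟶  MI  (L1)  txn=∅  M[L1]=60
step 16: P1: store L1 := 55  ⟶  IM  (L1)  txn=BusRdX+Flush  M[L1]=83
step 17: P0: store L3 := 92  ⟶  MI  (L3)  txn=BusRdX+Flush  M[L3]=13
step 18: P0: load  L3  ⟶  MI  (L3)  txn=∅  M[L3]=13
step 19: P1: store L3 := 28  ⟶  IM  (L3)  txn=BusRdX+Flush  M[L3]=92
step 20: P0: load  L3  ⟶  SS  (L3)  txn=BusRd+Flush  M[L3]=28
step 21: P1: load  L1  ⟶  IM  (L1)  txn=∅  M[L1]=83
step 22: P0: load  L2  ⟶  EI  (L2)  txn=∅  M[L2]=80
step 23: P1: store L0 := 81  ⟶  IM  (L0)  txn=BusUpgr  M[L0]=70
step 24: P0: store L3 := 63  ⟶  MI  (L3)  txn=BusUpgr  M[L3]=28
step 25: P1: load  L2  ⟶  SS  (L2)  txn=BusRd  M[L2]=80
step 26: P0: load  L3  ⟶  MI  (L3)  txn=∅  M[L3]=28
step 27: P1: store L2 := 86  ⟶  IM  (L2)  txn=BusUpgr  M[L2]=80

memory[L2] = 80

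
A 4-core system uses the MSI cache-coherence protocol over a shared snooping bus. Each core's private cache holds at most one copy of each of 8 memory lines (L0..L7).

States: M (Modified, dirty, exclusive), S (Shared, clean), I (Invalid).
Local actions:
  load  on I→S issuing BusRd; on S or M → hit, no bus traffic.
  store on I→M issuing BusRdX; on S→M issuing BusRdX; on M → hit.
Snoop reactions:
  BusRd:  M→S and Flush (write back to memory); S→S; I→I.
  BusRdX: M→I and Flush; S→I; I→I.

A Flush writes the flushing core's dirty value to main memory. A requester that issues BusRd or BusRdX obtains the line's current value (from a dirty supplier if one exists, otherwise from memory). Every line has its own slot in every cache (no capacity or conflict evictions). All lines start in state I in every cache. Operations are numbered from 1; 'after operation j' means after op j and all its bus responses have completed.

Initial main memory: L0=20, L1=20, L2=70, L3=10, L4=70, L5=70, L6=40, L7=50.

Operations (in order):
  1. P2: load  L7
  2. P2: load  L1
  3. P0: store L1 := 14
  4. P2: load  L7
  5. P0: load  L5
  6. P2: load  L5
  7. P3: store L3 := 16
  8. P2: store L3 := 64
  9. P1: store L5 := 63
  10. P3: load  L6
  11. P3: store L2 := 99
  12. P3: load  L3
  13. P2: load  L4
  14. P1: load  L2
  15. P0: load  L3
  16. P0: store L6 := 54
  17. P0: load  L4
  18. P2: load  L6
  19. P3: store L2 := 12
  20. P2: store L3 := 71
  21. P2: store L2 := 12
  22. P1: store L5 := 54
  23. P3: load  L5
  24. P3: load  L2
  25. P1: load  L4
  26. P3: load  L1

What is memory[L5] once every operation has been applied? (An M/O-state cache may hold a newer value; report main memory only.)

memory[L5] = 54

[1] P2: load  L7 | P0:I, P1:I, P2:S(50), P3:I | bus: BusRd
[2] P2: load  L1 | P0:I, P1:I, P2:S(20), P3:I | bus: BusRd
[3] P0: store L1 := 14 | P0:M(14), P1:I, P2:I, P3:I | bus: BusRdX
[4] P2: load  L7 | P0:I, P1:I, P2:S(50), P3:I | bus: none
[5] P0: load  L5 | P0:S(70), P1:I, P2:I, P3:I | bus: BusRd
[6] P2: load  L5 | P0:S(70), P1:I, P2:S(70), P3:I | bus: BusRd
[7] P3: store L3 := 16 | P0:I, P1:I, P2:I, P3:M(16) | bus: BusRdX
[8] P2: store L3 := 64 | P0:I, P1:I, P2:M(64), P3:I | bus: BusRdX,Flush
[9] P1: store L5 := 63 | P0:I, P1:M(63), P2:I, P3:I | bus: BusRdX
[10] P3: load  L6 | P0:I, P1:I, P2:I, P3:S(40) | bus: BusRd
[11] P3: store L2 := 99 | P0:I, P1:I, P2:I, P3:M(99) | bus: BusRdX
[12] P3: load  L3 | P0:I, P1:I, P2:S(64), P3:S(64) | bus: BusRd,Flush
[13] P2: load  L4 | P0:I, P1:I, P2:S(70), P3:I | bus: BusRd
[14] P1: load  L2 | P0:I, P1:S(99), P2:I, P3:S(99) | bus: BusRd,Flush
[15] P0: load  L3 | P0:S(64), P1:I, P2:S(64), P3:S(64) | bus: BusRd
[16] P0: store L6 := 54 | P0:M(54), P1:I, P2:I, P3:I | bus: BusRdX
[17] P0: load  L4 | P0:S(70), P1:I, P2:S(70), P3:I | bus: BusRd
[18] P2: load  L6 | P0:S(54), P1:I, P2:S(54), P3:I | bus: BusRd,Flush
[19] P3: store L2 := 12 | P0:I, P1:I, P2:I, P3:M(12) | bus: BusRdX
[20] P2: store L3 := 71 | P0:I, P1:I, P2:M(71), P3:I | bus: BusRdX
[21] P2: store L2 := 12 | P0:I, P1:I, P2:M(12), P3:I | bus: BusRdX,Flush
[22] P1: store L5 := 54 | P0:I, P1:M(54), P2:I, P3:I | bus: none
[23] P3: load  L5 | P0:I, P1:S(54), P2:I, P3:S(54) | bus: BusRd,Flush
[24] P3: load  L2 | P0:I, P1:I, P2:S(12), P3:S(12) | bus: BusRd,Flush
[25] P1: load  L4 | P0:S(70), P1:S(70), P2:S(70), P3:I | bus: BusRd
[26] P3: load  L1 | P0:S(14), P1:I, P2:I, P3:S(14) | bus: BusRd,Flush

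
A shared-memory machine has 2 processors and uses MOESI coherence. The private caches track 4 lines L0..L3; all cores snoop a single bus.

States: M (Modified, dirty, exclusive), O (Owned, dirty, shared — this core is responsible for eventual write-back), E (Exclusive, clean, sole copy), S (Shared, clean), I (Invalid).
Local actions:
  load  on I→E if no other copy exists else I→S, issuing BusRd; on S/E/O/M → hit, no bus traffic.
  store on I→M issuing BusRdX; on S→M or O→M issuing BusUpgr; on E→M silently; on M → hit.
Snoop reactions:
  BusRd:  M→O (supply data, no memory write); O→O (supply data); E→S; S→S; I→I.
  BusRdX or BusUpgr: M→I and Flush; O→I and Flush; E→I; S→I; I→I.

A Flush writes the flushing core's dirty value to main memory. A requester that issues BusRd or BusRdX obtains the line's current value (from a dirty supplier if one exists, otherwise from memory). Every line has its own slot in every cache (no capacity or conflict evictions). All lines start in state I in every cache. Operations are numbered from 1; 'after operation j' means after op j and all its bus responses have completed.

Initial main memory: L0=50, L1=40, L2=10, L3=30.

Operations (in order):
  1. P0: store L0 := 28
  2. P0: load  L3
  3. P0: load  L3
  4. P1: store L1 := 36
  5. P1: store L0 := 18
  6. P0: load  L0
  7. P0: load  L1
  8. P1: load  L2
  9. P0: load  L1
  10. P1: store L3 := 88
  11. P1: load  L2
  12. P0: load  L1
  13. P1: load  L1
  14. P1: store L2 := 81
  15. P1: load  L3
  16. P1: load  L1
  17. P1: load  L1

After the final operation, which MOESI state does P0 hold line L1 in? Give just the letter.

1. P0: store L0 := 28  bus=[BusRdX]  L0: P0=M P1=I  mem[L0]=50
2. P0: load  L3  bus=[BusRd]  L3: P0=E P1=I  mem[L3]=30
3. P0: load  L3  bus=[-]  L3: P0=E P1=I  mem[L3]=30
4. P1: store L1 := 36  bus=[BusRdX]  L1: P0=I P1=M  mem[L1]=40
5. P1: store L0 := 18  bus=[BusRdX,Flush]  L0: P0=I P1=M  mem[L0]=28
6. P0: load  L0  bus=[BusRd]  L0: P0=S P1=O  mem[L0]=28
7. P0: load  L1  bus=[BusRd]  L1: P0=S P1=O  mem[L1]=40
8. P1: load  L2  bus=[BusRd]  L2: P0=I P1=E  mem[L2]=10
9. P0: load  L1  bus=[-]  L1: P0=S P1=O  mem[L1]=40
10. P1: store L3 := 88  bus=[BusRdX]  L3: P0=I P1=M  mem[L3]=30
11. P1: load  L2  bus=[-]  L2: P0=I P1=E  mem[L2]=10
12. P0: load  L1  bus=[-]  L1: P0=S P1=O  mem[L1]=40
13. P1: load  L1  bus=[-]  L1: P0=S P1=O  mem[L1]=40
14. P1: store L2 := 81  bus=[-]  L2: P0=I P1=M  mem[L2]=10
15. P1: load  L3  bus=[-]  L3: P0=I P1=M  mem[L3]=30
16. P1: load  L1  bus=[-]  L1: P0=S P1=O  mem[L1]=40
17. P1: load  L1  bus=[-]  L1: P0=S P1=O  mem[L1]=40

state = S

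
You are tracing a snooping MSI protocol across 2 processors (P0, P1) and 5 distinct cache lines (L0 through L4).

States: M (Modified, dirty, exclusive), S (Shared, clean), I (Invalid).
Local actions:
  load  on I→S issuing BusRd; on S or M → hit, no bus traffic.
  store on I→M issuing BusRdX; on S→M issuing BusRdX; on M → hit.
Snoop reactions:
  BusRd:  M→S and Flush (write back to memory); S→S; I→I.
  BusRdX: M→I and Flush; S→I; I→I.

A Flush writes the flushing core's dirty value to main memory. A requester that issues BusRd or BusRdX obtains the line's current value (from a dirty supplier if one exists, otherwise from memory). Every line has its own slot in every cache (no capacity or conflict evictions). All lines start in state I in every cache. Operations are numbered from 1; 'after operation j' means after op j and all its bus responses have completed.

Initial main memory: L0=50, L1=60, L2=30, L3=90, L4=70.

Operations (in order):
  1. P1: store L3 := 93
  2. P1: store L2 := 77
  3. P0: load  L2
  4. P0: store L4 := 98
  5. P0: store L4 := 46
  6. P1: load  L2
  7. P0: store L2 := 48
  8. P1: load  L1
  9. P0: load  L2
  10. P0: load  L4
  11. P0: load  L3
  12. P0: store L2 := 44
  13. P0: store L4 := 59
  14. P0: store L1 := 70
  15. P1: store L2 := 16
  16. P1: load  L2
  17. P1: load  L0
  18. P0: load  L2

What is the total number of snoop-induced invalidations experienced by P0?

invalidations = 1

1. P1: store L3 := 93  bus=[BusRdX]  L3: P0=I P1=M  mem[L3]=90
2. P1: store L2 := 77  bus=[BusRdX]  L2: P0=I P1=M  mem[L2]=30
3. P0: load  L2  bus=[BusRd,Flush]  L2: P0=S P1=S  mem[L2]=77
4. P0: store L4 := 98  bus=[BusRdX]  L4: P0=M P1=I  mem[L4]=70
5. P0: store L4 := 46  bus=[-]  L4: P0=M P1=I  mem[L4]=70
6. P1: load  L2  bus=[-]  L2: P0=S P1=S  mem[L2]=77
7. P0: store L2 := 48  bus=[BusRdX]  L2: P0=M P1=I  mem[L2]=77
8. P1: load  L1  bus=[BusRd]  L1: P0=I P1=S  mem[L1]=60
9. P0: load  L2  bus=[-]  L2: P0=M P1=I  mem[L2]=77
10. P0: load  L4  bus=[-]  L4: P0=M P1=I  mem[L4]=70
11. P0: load  L3  bus=[BusRd,Flush]  L3: P0=S P1=S  mem[L3]=93
12. P0: store L2 := 44  bus=[-]  L2: P0=M P1=I  mem[L2]=77
13. P0: store L4 := 59  bus=[-]  L4: P0=M P1=I  mem[L4]=70
14. P0: store L1 := 70  bus=[BusRdX]  L1: P0=M P1=I  mem[L1]=60
15. P1: store L2 := 16  bus=[BusRdX,Flush]  L2: P0=I P1=M  mem[L2]=44
16. P1: load  L2  bus=[-]  L2: P0=I P1=M  mem[L2]=44
17. P1: load  L0  bus=[BusRd]  L0: P0=I P1=S  mem[L0]=50
18. P0: load  L2  bus=[BusRd,Flush]  L2: P0=S P1=S  mem[L2]=16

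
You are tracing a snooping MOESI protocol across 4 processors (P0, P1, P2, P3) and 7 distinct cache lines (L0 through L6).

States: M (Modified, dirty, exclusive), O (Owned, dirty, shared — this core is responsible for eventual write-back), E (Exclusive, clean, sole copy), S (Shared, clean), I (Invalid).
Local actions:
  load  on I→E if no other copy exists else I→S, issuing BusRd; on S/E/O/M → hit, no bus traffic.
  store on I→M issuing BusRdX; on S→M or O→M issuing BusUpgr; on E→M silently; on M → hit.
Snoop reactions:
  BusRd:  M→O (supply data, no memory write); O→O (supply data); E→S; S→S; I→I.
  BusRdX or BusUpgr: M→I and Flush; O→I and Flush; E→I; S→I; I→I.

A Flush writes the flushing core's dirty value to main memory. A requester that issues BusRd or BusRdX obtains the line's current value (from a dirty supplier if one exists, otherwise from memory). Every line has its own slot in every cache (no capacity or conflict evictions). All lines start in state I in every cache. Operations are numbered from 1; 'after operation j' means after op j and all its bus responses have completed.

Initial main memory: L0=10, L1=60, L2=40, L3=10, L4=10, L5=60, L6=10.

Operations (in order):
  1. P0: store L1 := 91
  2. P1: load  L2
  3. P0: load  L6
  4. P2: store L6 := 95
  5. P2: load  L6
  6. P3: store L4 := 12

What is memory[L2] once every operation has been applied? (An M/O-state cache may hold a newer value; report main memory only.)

step 1: P0: store L1 := 91  ⟶  MIII  (L1)  txn=BusRdX  M[L1]=60
step 2: P1: load  L2  ⟶  IEII  (L2)  txn=BusRd  M[L2]=40
step 3: P0: load  L6  ⟶  EIII  (L6)  txn=BusRd  M[L6]=10
step 4: P2: store L6 := 95  ⟶  IIMI  (L6)  txn=BusRdX  M[L6]=10
step 5: P2: load  L6  ⟶  IIMI  (L6)  txn=∅  M[L6]=10
step 6: P3: store L4 := 12  ⟶  IIIM  (L4)  txn=BusRdX  M[L4]=10

memory[L2] = 40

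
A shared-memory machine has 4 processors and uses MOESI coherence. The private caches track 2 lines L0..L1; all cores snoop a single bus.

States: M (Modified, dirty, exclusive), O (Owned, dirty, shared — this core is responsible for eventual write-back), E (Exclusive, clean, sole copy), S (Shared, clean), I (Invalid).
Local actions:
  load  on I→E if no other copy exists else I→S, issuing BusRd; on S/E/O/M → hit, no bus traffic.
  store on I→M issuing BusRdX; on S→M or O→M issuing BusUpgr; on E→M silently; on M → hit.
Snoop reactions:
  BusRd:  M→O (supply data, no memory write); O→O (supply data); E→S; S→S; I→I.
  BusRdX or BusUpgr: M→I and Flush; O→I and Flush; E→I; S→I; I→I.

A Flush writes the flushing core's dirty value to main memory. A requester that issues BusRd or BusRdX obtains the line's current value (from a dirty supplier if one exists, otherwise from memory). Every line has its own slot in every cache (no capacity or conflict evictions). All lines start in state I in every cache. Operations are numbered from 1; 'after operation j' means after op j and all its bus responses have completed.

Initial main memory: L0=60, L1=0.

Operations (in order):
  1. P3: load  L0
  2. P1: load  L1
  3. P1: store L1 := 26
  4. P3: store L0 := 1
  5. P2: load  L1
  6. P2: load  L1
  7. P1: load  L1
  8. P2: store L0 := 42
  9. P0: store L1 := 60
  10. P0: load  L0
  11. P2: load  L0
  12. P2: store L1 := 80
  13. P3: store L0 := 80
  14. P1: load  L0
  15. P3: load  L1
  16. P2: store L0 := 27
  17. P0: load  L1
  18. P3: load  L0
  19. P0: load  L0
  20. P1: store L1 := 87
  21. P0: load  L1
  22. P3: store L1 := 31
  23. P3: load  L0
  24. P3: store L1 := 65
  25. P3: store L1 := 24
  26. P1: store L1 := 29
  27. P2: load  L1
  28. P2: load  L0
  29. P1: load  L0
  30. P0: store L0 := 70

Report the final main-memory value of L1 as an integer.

  op1 P3: load  L0 → I/I/I/E on L0; bus BusRd; mem=60
  op2 P1: load  L1 → I/E/I/I on L1; bus BusRd; mem=0
  op3 P1: store L1 := 26 → I/M/I/I on L1; bus (none); mem=0
  op4 P3: store L0 := 1 → I/I/I/M on L0; bus (none); mem=60
  op5 P2: load  L1 → I/O/S/I on L1; bus BusRd; mem=0
  op6 P2: load  L1 → I/O/S/I on L1; bus (none); mem=0
  op7 P1: load  L1 → I/O/S/I on L1; bus (none); mem=0
  op8 P2: store L0 := 42 → I/I/M/I on L0; bus BusRdX Flush; mem=1
  op9 P0: store L1 := 60 → M/I/I/I on L1; bus BusRdX Flush; mem=26
  op10 P0: load  L0 → S/I/O/I on L0; bus BusRd; mem=1
  op11 P2: load  L0 → S/I/O/I on L0; bus (none); mem=1
  op12 P2: store L1 := 80 → I/I/M/I on L1; bus BusRdX Flush; mem=60
  op13 P3: store L0 := 80 → I/I/I/M on L0; bus BusRdX Flush; mem=42
  op14 P1: load  L0 → I/S/I/O on L0; bus BusRd; mem=42
  op15 P3: load  L1 → I/I/O/S on L1; bus BusRd; mem=60
  op16 P2: store L0 := 27 → I/I/M/I on L0; bus BusRdX Flush; mem=80
  op17 P0: load  L1 → S/I/O/S on L1; bus BusRd; mem=60
  op18 P3: load  L0 → I/I/O/S on L0; bus BusRd; mem=80
  op19 P0: load  L0 → S/I/O/S on L0; bus BusRd; mem=80
  op20 P1: store L1 := 87 → I/M/I/I on L1; bus BusRdX Flush; mem=80
  op21 P0: load  L1 → S/O/I/I on L1; bus BusRd; mem=80
  op22 P3: store L1 := 31 → I/I/I/M on L1; bus BusRdX Flush; mem=87
  op23 P3: load  L0 → S/I/O/S on L0; bus (none); mem=80
  op24 P3: store L1 := 65 → I/I/I/M on L1; bus (none); mem=87
  op25 P3: store L1 := 24 → I/I/I/M on L1; bus (none); mem=87
  op26 P1: store L1 := 29 → I/M/I/I on L1; bus BusRdX Flush; mem=24
  op27 P2: load  L1 → I/O/S/I on L1; bus BusRd; mem=24
  op28 P2: load  L0 → S/I/O/S on L0; bus (none); mem=80
  op29 P1: load  L0 → S/S/O/S on L0; bus BusRd; mem=80
  op30 P0: store L0 := 70 → M/I/I/I on L0; bus BusUpgr Flush; mem=27

memory[L1] = 24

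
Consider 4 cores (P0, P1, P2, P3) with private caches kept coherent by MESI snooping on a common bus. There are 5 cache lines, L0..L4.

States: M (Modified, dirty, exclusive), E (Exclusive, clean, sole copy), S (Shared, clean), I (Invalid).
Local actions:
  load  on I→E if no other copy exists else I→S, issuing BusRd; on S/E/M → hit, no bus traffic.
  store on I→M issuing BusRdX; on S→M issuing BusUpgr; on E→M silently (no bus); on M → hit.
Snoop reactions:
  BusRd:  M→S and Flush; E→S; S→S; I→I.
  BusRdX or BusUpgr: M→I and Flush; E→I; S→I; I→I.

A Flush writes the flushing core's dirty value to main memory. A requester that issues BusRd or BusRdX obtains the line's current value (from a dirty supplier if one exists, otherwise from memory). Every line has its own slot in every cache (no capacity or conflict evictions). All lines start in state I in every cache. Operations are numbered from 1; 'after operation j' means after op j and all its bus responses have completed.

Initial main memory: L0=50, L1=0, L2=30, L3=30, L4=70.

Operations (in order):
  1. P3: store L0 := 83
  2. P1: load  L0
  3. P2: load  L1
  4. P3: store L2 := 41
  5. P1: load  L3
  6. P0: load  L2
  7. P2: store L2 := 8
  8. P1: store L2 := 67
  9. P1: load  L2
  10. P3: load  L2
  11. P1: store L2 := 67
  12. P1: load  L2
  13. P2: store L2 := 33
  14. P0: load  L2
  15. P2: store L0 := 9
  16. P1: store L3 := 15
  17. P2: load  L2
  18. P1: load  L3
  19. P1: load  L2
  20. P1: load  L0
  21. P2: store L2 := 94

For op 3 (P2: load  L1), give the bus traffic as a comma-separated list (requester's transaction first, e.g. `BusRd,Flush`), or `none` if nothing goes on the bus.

[1] P3: store L0 := 83 | P0:I, P1:I, P2:I, P3:M(83) | bus: BusRdX
[2] P1: load  L0 | P0:I, P1:S(83), P2:I, P3:S(83) | bus: BusRd,Flush
[3] P2: load  L1 | P0:I, P1:I, P2:E(0), P3:I | bus: BusRd
[4] P3: store L2 := 41 | P0:I, P1:I, P2:I, P3:M(41) | bus: BusRdX
[5] P1: load  L3 | P0:I, P1:E(30), P2:I, P3:I | bus: BusRd
[6] P0: load  L2 | P0:S(41), P1:I, P2:I, P3:S(41) | bus: BusRd,Flush
[7] P2: store L2 := 8 | P0:I, P1:I, P2:M(8), P3:I | bus: BusRdX
[8] P1: store L2 := 67 | P0:I, P1:M(67), P2:I, P3:I | bus: BusRdX,Flush
[9] P1: load  L2 | P0:I, P1:M(67), P2:I, P3:I | bus: none
[10] P3: load  L2 | P0:I, P1:S(67), P2:I, P3:S(67) | bus: BusRd,Flush
[11] P1: store L2 := 67 | P0:I, P1:M(67), P2:I, P3:I | bus: BusUpgr
[12] P1: load  L2 | P0:I, P1:M(67), P2:I, P3:I | bus: none
[13] P2: store L2 := 33 | P0:I, P1:I, P2:M(33), P3:I | bus: BusRdX,Flush
[14] P0: load  L2 | P0:S(33), P1:I, P2:S(33), P3:I | bus: BusRd,Flush
[15] P2: store L0 := 9 | P0:I, P1:I, P2:M(9), P3:I | bus: BusRdX
[16] P1: store L3 := 15 | P0:I, P1:M(15), P2:I, P3:I | bus: none
[17] P2: load  L2 | P0:S(33), P1:I, P2:S(33), P3:I | bus: none
[18] P1: load  L3 | P0:I, P1:M(15), P2:I, P3:I | bus: none
[19] P1: load  L2 | P0:S(33), P1:S(33), P2:S(33), P3:I | bus: BusRd
[20] P1: load  L0 | P0:I, P1:S(9), P2:S(9), P3:I | bus: BusRd,Flush
[21] P2: store L2 := 94 | P0:I, P1:I, P2:M(94), P3:I | bus: BusUpgr

bus = BusRd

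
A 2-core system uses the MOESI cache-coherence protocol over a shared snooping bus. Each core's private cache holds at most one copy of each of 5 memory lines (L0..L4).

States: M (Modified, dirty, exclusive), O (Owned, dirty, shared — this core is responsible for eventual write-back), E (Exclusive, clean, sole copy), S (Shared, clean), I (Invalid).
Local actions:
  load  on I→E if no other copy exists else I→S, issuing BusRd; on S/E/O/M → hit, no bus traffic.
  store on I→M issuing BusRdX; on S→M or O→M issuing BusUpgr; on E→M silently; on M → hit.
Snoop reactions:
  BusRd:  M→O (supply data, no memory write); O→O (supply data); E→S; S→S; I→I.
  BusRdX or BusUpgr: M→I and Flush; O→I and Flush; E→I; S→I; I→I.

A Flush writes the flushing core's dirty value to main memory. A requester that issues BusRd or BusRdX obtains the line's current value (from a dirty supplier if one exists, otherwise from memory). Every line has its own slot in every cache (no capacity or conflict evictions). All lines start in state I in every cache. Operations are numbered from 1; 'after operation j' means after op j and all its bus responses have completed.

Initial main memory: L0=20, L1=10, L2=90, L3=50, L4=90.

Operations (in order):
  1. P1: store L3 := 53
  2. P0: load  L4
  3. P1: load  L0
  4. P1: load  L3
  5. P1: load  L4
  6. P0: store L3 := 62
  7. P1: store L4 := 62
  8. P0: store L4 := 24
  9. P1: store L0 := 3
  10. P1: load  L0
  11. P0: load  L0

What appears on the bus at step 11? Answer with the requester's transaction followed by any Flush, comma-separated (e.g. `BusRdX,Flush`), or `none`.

[1] P1: store L3 := 53 | P0:I, P1:M(53) | bus: BusRdX
[2] P0: load  L4 | P0:E(90), P1:I | bus: BusRd
[3] P1: load  L0 | P0:I, P1:E(20) | bus: BusRd
[4] P1: load  L3 | P0:I, P1:M(53) | bus: none
[5] P1: load  L4 | P0:S(90), P1:S(90) | bus: BusRd
[6] P0: store L3 := 62 | P0:M(62), P1:I | bus: BusRdX,Flush
[7] P1: store L4 := 62 | P0:I, P1:M(62) | bus: BusUpgr
[8] P0: store L4 := 24 | P0:M(24), P1:I | bus: BusRdX,Flush
[9] P1: store L0 := 3 | P0:I, P1:M(3) | bus: none
[10] P1: load  L0 | P0:I, P1:M(3) | bus: none
[11] P0: load  L0 | P0:S(3), P1:O(3) | bus: BusRd

bus = BusRd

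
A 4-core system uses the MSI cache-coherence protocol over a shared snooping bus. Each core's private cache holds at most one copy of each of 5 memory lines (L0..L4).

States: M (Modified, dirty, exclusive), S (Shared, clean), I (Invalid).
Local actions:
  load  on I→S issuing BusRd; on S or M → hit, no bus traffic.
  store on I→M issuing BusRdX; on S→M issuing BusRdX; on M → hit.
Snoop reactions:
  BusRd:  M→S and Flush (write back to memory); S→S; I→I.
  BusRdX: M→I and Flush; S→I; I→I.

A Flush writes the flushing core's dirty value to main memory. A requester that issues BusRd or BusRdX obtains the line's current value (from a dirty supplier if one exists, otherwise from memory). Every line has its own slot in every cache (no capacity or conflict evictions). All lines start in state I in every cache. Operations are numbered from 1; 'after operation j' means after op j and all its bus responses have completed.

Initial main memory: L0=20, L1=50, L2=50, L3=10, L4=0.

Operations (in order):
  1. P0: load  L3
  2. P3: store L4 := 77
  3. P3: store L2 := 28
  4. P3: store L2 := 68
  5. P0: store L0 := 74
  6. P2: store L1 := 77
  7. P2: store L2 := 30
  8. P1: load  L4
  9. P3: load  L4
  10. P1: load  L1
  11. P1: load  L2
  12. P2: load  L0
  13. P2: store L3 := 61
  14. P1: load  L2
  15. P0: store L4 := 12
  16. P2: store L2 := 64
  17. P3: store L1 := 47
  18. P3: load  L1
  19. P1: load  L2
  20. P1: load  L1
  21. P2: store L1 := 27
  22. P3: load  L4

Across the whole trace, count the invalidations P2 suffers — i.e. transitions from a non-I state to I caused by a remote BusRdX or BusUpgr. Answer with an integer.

invalidations = 1

1. P0: load  L3  bus=[BusRd]  L3: P0=S P1=I P2=I P3=I  mem[L3]=10
2. P3: store L4 := 77  bus=[BusRdX]  L4: P0=I P1=I P2=I P3=M  mem[L4]=0
3. P3: store L2 := 28  bus=[BusRdX]  L2: P0=I P1=I P2=I P3=M  mem[L2]=50
4. P3: store L2 := 68  bus=[-]  L2: P0=I P1=I P2=I P3=M  mem[L2]=50
5. P0: store L0 := 74  bus=[BusRdX]  L0: P0=M P1=I P2=I P3=I  mem[L0]=20
6. P2: store L1 := 77  bus=[BusRdX]  L1: P0=I P1=I P2=M P3=I  mem[L1]=50
7. P2: store L2 := 30  bus=[BusRdX,Flush]  L2: P0=I P1=I P2=M P3=I  mem[L2]=68
8. P1: load  L4  bus=[BusRd,Flush]  L4: P0=I P1=S P2=I P3=S  mem[L4]=77
9. P3: load  L4  bus=[-]  L4: P0=I P1=S P2=I P3=S  mem[L4]=77
10. P1: load  L1  bus=[BusRd,Flush]  L1: P0=I P1=S P2=S P3=I  mem[L1]=77
11. P1: load  L2  bus=[BusRd,Flush]  L2: P0=I P1=S P2=S P3=I  mem[L2]=30
12. P2: load  L0  bus=[BusRd,Flush]  L0: P0=S P1=I P2=S P3=I  mem[L0]=74
13. P2: store L3 := 61  bus=[BusRdX]  L3: P0=I P1=I P2=M P3=I  mem[L3]=10
14. P1: load  L2  bus=[-]  L2: P0=I P1=S P2=S P3=I  mem[L2]=30
15. P0: store L4 := 12  bus=[BusRdX]  L4: P0=M P1=I P2=I P3=I  mem[L4]=77
16. P2: store L2 := 64  bus=[BusRdX]  L2: P0=I P1=I P2=M P3=I  mem[L2]=30
17. P3: store L1 := 47  bus=[BusRdX]  L1: P0=I P1=I P2=I P3=M  mem[L1]=77
18. P3: load  L1  bus=[-]  L1: P0=I P1=I P2=I P3=M  mem[L1]=77
19. P1: load  L2  bus=[BusRd,Flush]  L2: P0=I P1=S P2=S P3=I  mem[L2]=64
20. P1: load  L1  bus=[BusRd,Flush]  L1: P0=I P1=S P2=I P3=S  mem[L1]=47
21. P2: store L1 := 27  bus=[BusRdX]  L1: P0=I P1=I P2=M P3=I  mem[L1]=47
22. P3: load  L4  bus=[BusRd,Flush]  L4: P0=S P1=I P2=I P3=S  mem[L4]=12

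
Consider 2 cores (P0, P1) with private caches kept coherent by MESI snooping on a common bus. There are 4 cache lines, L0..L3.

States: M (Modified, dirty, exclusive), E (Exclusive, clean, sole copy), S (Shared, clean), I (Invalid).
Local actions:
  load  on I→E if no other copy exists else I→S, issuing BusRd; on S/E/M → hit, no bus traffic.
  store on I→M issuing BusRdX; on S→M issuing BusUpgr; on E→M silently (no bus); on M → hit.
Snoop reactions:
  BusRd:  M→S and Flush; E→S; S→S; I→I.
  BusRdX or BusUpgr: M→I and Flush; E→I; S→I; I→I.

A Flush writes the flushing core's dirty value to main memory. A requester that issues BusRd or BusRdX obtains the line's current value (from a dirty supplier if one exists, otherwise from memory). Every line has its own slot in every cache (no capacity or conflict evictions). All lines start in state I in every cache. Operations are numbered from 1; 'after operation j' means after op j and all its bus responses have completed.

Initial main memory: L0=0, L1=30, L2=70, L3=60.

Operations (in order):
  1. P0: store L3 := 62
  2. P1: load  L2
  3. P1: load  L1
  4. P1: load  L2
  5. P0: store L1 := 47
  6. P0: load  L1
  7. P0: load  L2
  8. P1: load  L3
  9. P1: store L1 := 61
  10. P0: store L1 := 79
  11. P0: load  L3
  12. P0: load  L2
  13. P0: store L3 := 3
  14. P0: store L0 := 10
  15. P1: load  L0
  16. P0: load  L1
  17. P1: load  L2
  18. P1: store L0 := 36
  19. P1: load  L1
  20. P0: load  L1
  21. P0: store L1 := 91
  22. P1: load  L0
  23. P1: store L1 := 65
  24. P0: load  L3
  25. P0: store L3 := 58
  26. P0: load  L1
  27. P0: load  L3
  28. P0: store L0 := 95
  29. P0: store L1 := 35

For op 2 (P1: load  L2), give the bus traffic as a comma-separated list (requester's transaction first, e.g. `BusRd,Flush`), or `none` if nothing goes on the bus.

bus = BusRd

step 1: P0: store L3 := 62  ⟶  MI  (L3)  txn=BusRdX  M[L3]=60
step 2: P1: load  L2  ⟶  IE  (L2)  txn=BusRd  M[L2]=70
step 3: P1: load  L1  ⟶  IE  (L1)  txn=BusRd  M[L1]=30
step 4: P1: load  L2  ⟶  IE  (L2)  txn=∅  M[L2]=70
step 5: P0: store L1 := 47  ⟶  MI  (L1)  txn=BusRdX  M[L1]=30
step 6: P0: load  L1  ⟶  MI  (L1)  txn=∅  M[L1]=30
step 7: P0: load  L2  ⟶  SS  (L2)  txn=BusRd  M[L2]=70
step 8: P1: load  L3  ⟶  SS  (L3)  txn=BusRd+Flush  M[L3]=62
step 9: P1: store L1 := 61  ⟶  IM  (L1)  txn=BusRdX+Flush  M[L1]=47
step 10: P0: store L1 := 79  ⟶  MI  (L1)  txn=BusRdX+Flush  M[L1]=61
step 11: P0: load  L3  ⟶  SS  (L3)  txn=∅  M[L3]=62
step 12: P0: load  L2  ⟶  SS  (L2)  txn=∅  M[L2]=70
step 13: P0: store L3 := 3  ⟶  MI  (L3)  txn=BusUpgr  M[L3]=62
step 14: P0: store L0 := 10  ⟶  MI  (L0)  txn=BusRdX  M[L0]=0
step 15: P1: load  L0  ⟶  SS  (L0)  txn=BusRd+Flush  M[L0]=10
step 16: P0: load  L1  ⟶  MI  (L1)  txn=∅  M[L1]=61
step 17: P1: load  L2  ⟶  SS  (L2)  txn=∅  M[L2]=70
step 18: P1: store L0 := 36  ⟶  IM  (L0)  txn=BusUpgr  M[L0]=10
step 19: P1: load  L1  ⟶  SS  (L1)  txn=BusRd+Flush  M[L1]=79
step 20: P0: load  L1  ⟶  SS  (L1)  txn=∅  M[L1]=79
step 21: P0: store L1 := 91  ⟶  MI  (L1)  txn=BusUpgr  M[L1]=79
step 22: P1: load  L0  ⟶  IM  (L0)  txn=∅  M[L0]=10
step 23: P1: store L1 := 65  ⟶  IM  (L1)  txn=BusRdX+Flush  M[L1]=91
step 24: P0: load  L3  ⟶  MI  (L3)  txn=∅  M[L3]=62
step 25: P0: store L3 := 58  ⟶  MI  (L3)  txn=∅  M[L3]=62
step 26: P0: load  L1  ⟶  SS  (L1)  txn=BusRd+Flush  M[L1]=65
step 27: P0: load  L3  ⟶  MI  (L3)  txn=∅  M[L3]=62
step 28: P0: store L0 := 95  ⟶  MI  (L0)  txn=BusRdX+Flush  M[L0]=36
step 29: P0: store L1 := 35  ⟶  MI  (L1)  txn=BusUpgr  M[L1]=65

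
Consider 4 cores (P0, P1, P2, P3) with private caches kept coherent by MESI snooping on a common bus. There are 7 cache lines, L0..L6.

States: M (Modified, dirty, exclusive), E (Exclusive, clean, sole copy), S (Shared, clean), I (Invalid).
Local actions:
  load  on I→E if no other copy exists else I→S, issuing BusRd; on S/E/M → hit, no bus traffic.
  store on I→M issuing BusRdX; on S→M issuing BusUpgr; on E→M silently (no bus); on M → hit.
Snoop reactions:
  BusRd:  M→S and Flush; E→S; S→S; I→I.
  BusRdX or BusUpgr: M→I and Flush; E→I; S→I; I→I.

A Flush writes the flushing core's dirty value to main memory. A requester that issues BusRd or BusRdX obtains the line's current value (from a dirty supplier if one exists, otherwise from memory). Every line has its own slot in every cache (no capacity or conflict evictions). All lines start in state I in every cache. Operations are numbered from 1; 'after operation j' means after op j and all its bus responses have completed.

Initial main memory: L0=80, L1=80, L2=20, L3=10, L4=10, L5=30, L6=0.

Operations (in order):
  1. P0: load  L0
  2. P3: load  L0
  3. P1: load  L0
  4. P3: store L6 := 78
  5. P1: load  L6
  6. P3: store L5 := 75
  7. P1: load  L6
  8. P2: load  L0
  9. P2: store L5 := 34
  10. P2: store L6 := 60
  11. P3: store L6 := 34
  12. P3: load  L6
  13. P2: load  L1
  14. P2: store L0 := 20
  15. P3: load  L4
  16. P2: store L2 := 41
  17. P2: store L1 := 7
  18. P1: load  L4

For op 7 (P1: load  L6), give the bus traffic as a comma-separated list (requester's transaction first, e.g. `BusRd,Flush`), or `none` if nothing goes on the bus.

  op1 P0: load  L0 → E/I/I/I on L0; bus BusRd; mem=80
  op2 P3: load  L0 → S/I/I/S on L0; bus BusRd; mem=80
  op3 P1: load  L0 → S/S/I/S on L0; bus BusRd; mem=80
  op4 P3: store L6 := 78 → I/I/I/M on L6; bus BusRdX; mem=0
  op5 P1: load  L6 → I/S/I/S on L6; bus BusRd Flush; mem=78
  op6 P3: store L5 := 75 → I/I/I/M on L5; bus BusRdX; mem=30
  op7 P1: load  L6 → I/S/I/S on L6; bus (none); mem=78
  op8 P2: load  L0 → S/S/S/S on L0; bus BusRd; mem=80
  op9 P2: store L5 := 34 → I/I/M/I on L5; bus BusRdX Flush; mem=75
  op10 P2: store L6 := 60 → I/I/M/I on L6; bus BusRdX; mem=78
  op11 P3: store L6 := 34 → I/I/I/M on L6; bus BusRdX Flush; mem=60
  op12 P3: load  L6 → I/I/I/M on L6; bus (none); mem=60
  op13 P2: load  L1 → I/I/E/I on L1; bus BusRd; mem=80
  op14 P2: store L0 := 20 → I/I/M/I on L0; bus BusUpgr; mem=80
  op15 P3: load  L4 → I/I/I/E on L4; bus BusRd; mem=10
  op16 P2: store L2 := 41 → I/I/M/I on L2; bus BusRdX; mem=20
  op17 P2: store L1 := 7 → I/I/M/I on L1; bus (none); mem=80
  op18 P1: load  L4 → I/S/I/S on L4; bus BusRd; mem=10

bus = none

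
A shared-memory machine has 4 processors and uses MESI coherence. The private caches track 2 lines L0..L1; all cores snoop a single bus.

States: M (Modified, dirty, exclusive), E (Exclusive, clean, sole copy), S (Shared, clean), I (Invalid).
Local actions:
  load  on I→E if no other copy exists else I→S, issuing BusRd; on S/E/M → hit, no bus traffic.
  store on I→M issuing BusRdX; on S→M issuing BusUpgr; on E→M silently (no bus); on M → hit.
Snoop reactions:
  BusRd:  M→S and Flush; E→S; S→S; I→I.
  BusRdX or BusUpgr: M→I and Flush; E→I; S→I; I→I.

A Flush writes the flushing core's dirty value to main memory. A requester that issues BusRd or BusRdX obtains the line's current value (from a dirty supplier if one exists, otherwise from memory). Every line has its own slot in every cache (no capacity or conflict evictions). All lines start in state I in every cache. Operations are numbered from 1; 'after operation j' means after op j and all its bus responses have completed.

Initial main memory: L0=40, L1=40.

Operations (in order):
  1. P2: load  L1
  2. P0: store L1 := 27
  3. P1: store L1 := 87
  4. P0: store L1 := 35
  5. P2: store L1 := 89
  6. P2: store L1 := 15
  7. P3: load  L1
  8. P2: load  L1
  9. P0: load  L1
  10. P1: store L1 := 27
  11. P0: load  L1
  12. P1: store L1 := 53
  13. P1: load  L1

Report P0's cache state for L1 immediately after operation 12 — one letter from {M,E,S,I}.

1. P2: load  L1  bus=[BusRd]  L1: P0=I P1=I P2=E P3=I  mem[L1]=40
2. P0: store L1 := 27  bus=[BusRdX]  L1: P0=M P1=I P2=I P3=I  mem[L1]=40
3. P1: store L1 := 87  bus=[BusRdX,Flush]  L1: P0=I P1=M P2=I P3=I  mem[L1]=27
4. P0: store L1 := 35  bus=[BusRdX,Flush]  L1: P0=M P1=I P2=I P3=I  mem[L1]=87
5. P2: store L1 := 89  bus=[BusRdX,Flush]  L1: P0=I P1=I P2=M P3=I  mem[L1]=35
6. P2: store L1 := 15  bus=[-]  L1: P0=I P1=I P2=M P3=I  mem[L1]=35
7. P3: load  L1  bus=[BusRd,Flush]  L1: P0=I P1=I P2=S P3=S  mem[L1]=15
8. P2: load  L1  bus=[-]  L1: P0=I P1=I P2=S P3=S  mem[L1]=15
9. P0: load  L1  bus=[BusRd]  L1: P0=S P1=I P2=S P3=S  mem[L1]=15
10. P1: store L1 := 27  bus=[BusRdX]  L1: P0=I P1=M P2=I P3=I  mem[L1]=15
11. P0: load  L1  bus=[BusRd,Flush]  L1: P0=S P1=S P2=I P3=I  mem[L1]=27
12. P1: store L1 := 53  bus=[BusUpgr]  L1: P0=I P1=M P2=I P3=I  mem[L1]=27
13. P1: load  L1  bus=[-]  L1: P0=I P1=M P2=I P3=I  mem[L1]=27

state = I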